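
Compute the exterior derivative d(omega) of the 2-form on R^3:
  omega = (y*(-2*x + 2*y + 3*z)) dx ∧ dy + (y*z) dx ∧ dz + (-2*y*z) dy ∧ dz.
d(omega) = (3*y - z) dx ∧ dy ∧ dz

For a 2-form omega = sum_{i<j} g_{ij} dx_i ∧ dx_j, the exterior derivative is
  d(omega) = sum_{i<j} d(g_{ij}) ∧ dx_i ∧ dx_j = sum_{i<j, k} (∂g_{ij}/∂x_k) dx_k ∧ dx_i ∧ dx_j.
Expand each term, using dx_k ∧ dx_i ∧ dx_j = sgn(permutation) dx_{(a)} ∧ dx_{(b)} ∧ dx_{(c)} with (a < b < c) sorted:
  d(y*(-2*x + 2*y + 3*z)) includes (∂/∂z)(y*(-2*x + 2*y + 3*z)) dz = (3*y) dz, which multiplied by dx ∧ dy gives (3*y) dx ∧ dy ∧ dz
  d(y*z) includes (∂/∂y)(y*z) dy = (z) dy, which multiplied by dx ∧ dz gives (-z) dx ∧ dy ∧ dz
Collecting like 3-forms: d(omega) = (3*y - z) dx ∧ dy ∧ dz.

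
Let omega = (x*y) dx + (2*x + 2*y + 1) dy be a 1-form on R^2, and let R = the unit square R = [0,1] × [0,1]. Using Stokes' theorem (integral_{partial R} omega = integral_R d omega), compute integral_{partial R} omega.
integral_(partial R) omega = 3/2

Stokes: integral_partial_R omega = integral_R d omega with d omega = (∂Q/∂x - ∂P/∂y) dx ∧ dy.
  ∂Q/∂x = 2
  ∂P/∂y = x
  integrand = ∂Q/∂x - ∂P/∂y = 2 - x.
Integrating over R: integral_0^1 integral_0^1 (2 - x) dx dy = 3/2.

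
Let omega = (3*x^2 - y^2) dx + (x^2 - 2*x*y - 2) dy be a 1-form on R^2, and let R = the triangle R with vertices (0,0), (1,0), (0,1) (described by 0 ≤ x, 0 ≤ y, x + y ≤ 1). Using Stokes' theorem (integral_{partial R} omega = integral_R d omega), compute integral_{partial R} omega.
integral_(partial R) omega = 1/3

Stokes: integral_partial_R omega = integral_R d omega with d omega = (∂Q/∂x - ∂P/∂y) dx ∧ dy.
  ∂Q/∂x = 2*x - 2*y
  ∂P/∂y = -2*y
  integrand = ∂Q/∂x - ∂P/∂y = 2*x.
Integrating over R: integral_0^1 integral_0^{1-x} (2*x) dy dx = 1/3.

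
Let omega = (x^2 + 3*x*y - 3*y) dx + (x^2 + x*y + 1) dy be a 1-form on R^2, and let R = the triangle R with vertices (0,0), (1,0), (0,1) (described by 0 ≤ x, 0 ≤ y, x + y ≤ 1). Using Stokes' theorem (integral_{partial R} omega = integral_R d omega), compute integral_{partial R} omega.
integral_(partial R) omega = 3/2

Stokes: integral_partial_R omega = integral_R d omega with d omega = (∂Q/∂x - ∂P/∂y) dx ∧ dy.
  ∂Q/∂x = 2*x + y
  ∂P/∂y = 3*x - 3
  integrand = ∂Q/∂x - ∂P/∂y = -x + y + 3.
Integrating over R: integral_0^1 integral_0^{1-x} (-x + y + 3) dy dx = 3/2.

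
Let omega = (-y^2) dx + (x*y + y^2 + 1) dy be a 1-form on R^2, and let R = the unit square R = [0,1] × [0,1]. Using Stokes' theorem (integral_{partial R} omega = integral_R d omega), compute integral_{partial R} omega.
integral_(partial R) omega = 3/2

Stokes: integral_partial_R omega = integral_R d omega with d omega = (∂Q/∂x - ∂P/∂y) dx ∧ dy.
  ∂Q/∂x = y
  ∂P/∂y = -2*y
  integrand = ∂Q/∂x - ∂P/∂y = 3*y.
Integrating over R: integral_0^1 integral_0^1 (3*y) dx dy = 3/2.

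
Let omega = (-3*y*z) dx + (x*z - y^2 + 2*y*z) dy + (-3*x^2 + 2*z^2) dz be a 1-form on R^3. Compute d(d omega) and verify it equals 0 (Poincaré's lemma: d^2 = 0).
d(d omega) = 0

Step 1: d omega = sum_{i<j} (∂f_j/∂x_i - ∂f_i/∂x_j) dx_i ∧ dx_j:
  coeff of dx ∧ dy: 4*z
  coeff of dx ∧ dz: -6*x + 3*y
  coeff of dy ∧ dz: -x - 2*y
Step 2: Apply d again to each 2-form coefficient. The only possible 3-form in R^3 is dx ∧ dy ∧ dz, with coefficient
  ∂(coeff of dy∧dz)/∂x - ∂(coeff of dx∧dz)/∂y + ∂(coeff of dx∧dy)/∂z
  = ∂/∂x (-x - 2*y) - ∂/∂y (-6*x + 3*y) + ∂/∂z (4*z).
Each of these terms simplifies to sums of mixed partials that cancel in pairs. The result is 0 (by equality of mixed partials for smooth functions — Schwarz / Clairaut).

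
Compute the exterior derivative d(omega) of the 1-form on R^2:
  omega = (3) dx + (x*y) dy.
d(omega) = (y) dx ∧ dy

For a 1-form omega = sum_i f_i dx_i, the exterior derivative is
  d(omega) = sum_{i < j} (∂f_j/∂x_i - ∂f_i/∂x_j) dx_i ∧ dx_j.
  coefficient of dx ∧ dy: ∂f_2/∂x - ∂f_1/∂y = ∂(x*y)/∂x - ∂(3)/∂y = y
Assembling: d(omega) = (y) dx ∧ dy.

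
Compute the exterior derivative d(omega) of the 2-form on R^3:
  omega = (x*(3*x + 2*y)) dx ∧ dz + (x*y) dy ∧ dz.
d(omega) = (-2*x + y) dx ∧ dy ∧ dz

For a 2-form omega = sum_{i<j} g_{ij} dx_i ∧ dx_j, the exterior derivative is
  d(omega) = sum_{i<j} d(g_{ij}) ∧ dx_i ∧ dx_j = sum_{i<j, k} (∂g_{ij}/∂x_k) dx_k ∧ dx_i ∧ dx_j.
Expand each term, using dx_k ∧ dx_i ∧ dx_j = sgn(permutation) dx_{(a)} ∧ dx_{(b)} ∧ dx_{(c)} with (a < b < c) sorted:
  d(x*(3*x + 2*y)) includes (∂/∂y)(x*(3*x + 2*y)) dy = (2*x) dy, which multiplied by dx ∧ dz gives (-2*x) dx ∧ dy ∧ dz
  d(x*y) includes (∂/∂x)(x*y) dx = (y) dx, which multiplied by dy ∧ dz gives (y) dx ∧ dy ∧ dz
Collecting like 3-forms: d(omega) = (-2*x + y) dx ∧ dy ∧ dz.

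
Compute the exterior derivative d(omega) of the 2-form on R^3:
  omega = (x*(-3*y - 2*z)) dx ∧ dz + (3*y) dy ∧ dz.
d(omega) = (3*x) dx ∧ dy ∧ dz

For a 2-form omega = sum_{i<j} g_{ij} dx_i ∧ dx_j, the exterior derivative is
  d(omega) = sum_{i<j} d(g_{ij}) ∧ dx_i ∧ dx_j = sum_{i<j, k} (∂g_{ij}/∂x_k) dx_k ∧ dx_i ∧ dx_j.
Expand each term, using dx_k ∧ dx_i ∧ dx_j = sgn(permutation) dx_{(a)} ∧ dx_{(b)} ∧ dx_{(c)} with (a < b < c) sorted:
  d(x*(-3*y - 2*z)) includes (∂/∂y)(x*(-3*y - 2*z)) dy = (-3*x) dy, which multiplied by dx ∧ dz gives (3*x) dx ∧ dy ∧ dz
Collecting like 3-forms: d(omega) = (3*x) dx ∧ dy ∧ dz.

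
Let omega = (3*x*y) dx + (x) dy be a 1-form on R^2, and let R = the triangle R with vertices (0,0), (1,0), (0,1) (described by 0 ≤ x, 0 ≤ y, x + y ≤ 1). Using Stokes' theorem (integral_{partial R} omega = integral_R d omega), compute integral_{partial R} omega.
integral_(partial R) omega = 0

Stokes: integral_partial_R omega = integral_R d omega with d omega = (∂Q/∂x - ∂P/∂y) dx ∧ dy.
  ∂Q/∂x = 1
  ∂P/∂y = 3*x
  integrand = ∂Q/∂x - ∂P/∂y = 1 - 3*x.
Integrating over R: integral_0^1 integral_0^{1-x} (1 - 3*x) dy dx = 0.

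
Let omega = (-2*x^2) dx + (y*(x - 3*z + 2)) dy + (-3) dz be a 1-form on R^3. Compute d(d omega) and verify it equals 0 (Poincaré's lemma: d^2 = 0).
d(d omega) = 0

Step 1: d omega = sum_{i<j} (∂f_j/∂x_i - ∂f_i/∂x_j) dx_i ∧ dx_j:
  coeff of dx ∧ dy: y
  coeff of dx ∧ dz: 0
  coeff of dy ∧ dz: 3*y
Step 2: Apply d again to each 2-form coefficient. The only possible 3-form in R^3 is dx ∧ dy ∧ dz, with coefficient
  ∂(coeff of dy∧dz)/∂x - ∂(coeff of dx∧dz)/∂y + ∂(coeff of dx∧dy)/∂z
  = ∂/∂x (3*y) - ∂/∂y (0) + ∂/∂z (y).
Each of these terms simplifies to sums of mixed partials that cancel in pairs. The result is 0 (by equality of mixed partials for smooth functions — Schwarz / Clairaut).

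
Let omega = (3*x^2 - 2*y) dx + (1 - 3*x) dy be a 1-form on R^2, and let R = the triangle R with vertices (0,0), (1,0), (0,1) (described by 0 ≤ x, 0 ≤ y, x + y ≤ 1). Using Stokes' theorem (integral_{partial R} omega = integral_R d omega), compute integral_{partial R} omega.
integral_(partial R) omega = -1/2

Stokes: integral_partial_R omega = integral_R d omega with d omega = (∂Q/∂x - ∂P/∂y) dx ∧ dy.
  ∂Q/∂x = -3
  ∂P/∂y = -2
  integrand = ∂Q/∂x - ∂P/∂y = -1.
Integrating over R: integral_0^1 integral_0^{1-x} (-1) dy dx = -1/2.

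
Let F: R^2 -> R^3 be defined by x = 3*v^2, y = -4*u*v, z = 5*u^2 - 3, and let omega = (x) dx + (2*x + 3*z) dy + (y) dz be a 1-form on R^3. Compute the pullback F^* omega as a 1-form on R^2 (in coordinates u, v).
F^* omega = (4*v*(-25*u^2 - 6*v^2 + 9)) du + (-60*u^3 - 24*u*v^2 + 36*u + 18*v^3) dv

Using F^*(f dg) = (f ∘ F) d(g ∘ F), substitute each coordinate x_i by F_i(u, v) in f_i, and replace dx_i by d F_i = (∂F_i/∂u) du + (∂F_i/∂v) dv.
  For the x component: f_1(F) = 3*v^2; d F_1 = (0) du + (6*v) dv
  For the y component: f_2(F) = 15*u^2 + 6*v^2 - 9; d F_2 = (-4*v) du + (-4*u) dv
  For the z component: f_3(F) = -4*u*v; d F_3 = (10*u) du + (0) dv
Combining and collecting du, dv coefficients:
  coeff of du: 4*v*(-25*u^2 - 6*v^2 + 9)
  coeff of dv: -60*u^3 - 24*u*v^2 + 36*u + 18*v^3
F^* omega = (4*v*(-25*u^2 - 6*v^2 + 9)) du + (-60*u^3 - 24*u*v^2 + 36*u + 18*v^3) dv.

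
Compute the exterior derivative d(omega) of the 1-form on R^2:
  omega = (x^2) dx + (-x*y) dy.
d(omega) = (-y) dx ∧ dy

For a 1-form omega = sum_i f_i dx_i, the exterior derivative is
  d(omega) = sum_{i < j} (∂f_j/∂x_i - ∂f_i/∂x_j) dx_i ∧ dx_j.
  coefficient of dx ∧ dy: ∂f_2/∂x - ∂f_1/∂y = ∂(-x*y)/∂x - ∂(x^2)/∂y = -y
Assembling: d(omega) = (-y) dx ∧ dy.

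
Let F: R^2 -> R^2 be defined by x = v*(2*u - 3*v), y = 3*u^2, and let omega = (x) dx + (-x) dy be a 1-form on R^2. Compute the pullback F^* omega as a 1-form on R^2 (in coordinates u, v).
F^* omega = (2*v*(-6*u^2 + 11*u*v - 3*v^2)) du + (2*v*(2*u^2 - 9*u*v + 9*v^2)) dv

Using F^*(f dg) = (f ∘ F) d(g ∘ F), substitute each coordinate x_i by F_i(u, v) in f_i, and replace dx_i by d F_i = (∂F_i/∂u) du + (∂F_i/∂v) dv.
  For the x component: f_1(F) = v*(2*u - 3*v); d F_1 = (2*v) du + (2*u - 6*v) dv
  For the y component: f_2(F) = v*(-2*u + 3*v); d F_2 = (6*u) du + (0) dv
Combining and collecting du, dv coefficients:
  coeff of du: 2*v*(-6*u^2 + 11*u*v - 3*v^2)
  coeff of dv: 2*v*(2*u^2 - 9*u*v + 9*v^2)
F^* omega = (2*v*(-6*u^2 + 11*u*v - 3*v^2)) du + (2*v*(2*u^2 - 9*u*v + 9*v^2)) dv.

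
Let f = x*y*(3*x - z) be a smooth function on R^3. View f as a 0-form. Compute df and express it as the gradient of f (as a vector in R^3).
df = (y*(6*x - z)) dx + (x*(3*x - z)) dy + (-x*y) dz; grad f = (y*(6*x - z), x*(3*x - z), -x*y)

For a 0-form f, d f = (∂f/∂x) dx + (∂f/∂y) dy + (∂f/∂z) dz. The components of the vector representation are exactly the entries of grad f in Cartesian coordinates:
  ∂f/∂x = y*(6*x - z)
  ∂f/∂y = x*(3*x - z)
  ∂f/∂z = -x*y.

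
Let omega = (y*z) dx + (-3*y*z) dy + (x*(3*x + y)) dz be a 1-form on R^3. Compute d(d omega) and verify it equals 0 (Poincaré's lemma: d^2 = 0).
d(d omega) = 0

Step 1: d omega = sum_{i<j} (∂f_j/∂x_i - ∂f_i/∂x_j) dx_i ∧ dx_j:
  coeff of dx ∧ dy: -z
  coeff of dx ∧ dz: 6*x
  coeff of dy ∧ dz: x + 3*y
Step 2: Apply d again to each 2-form coefficient. The only possible 3-form in R^3 is dx ∧ dy ∧ dz, with coefficient
  ∂(coeff of dy∧dz)/∂x - ∂(coeff of dx∧dz)/∂y + ∂(coeff of dx∧dy)/∂z
  = ∂/∂x (x + 3*y) - ∂/∂y (6*x) + ∂/∂z (-z).
Each of these terms simplifies to sums of mixed partials that cancel in pairs. The result is 0 (by equality of mixed partials for smooth functions — Schwarz / Clairaut).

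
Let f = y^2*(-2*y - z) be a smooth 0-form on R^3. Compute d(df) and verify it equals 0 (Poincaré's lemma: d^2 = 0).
d(df) = 0

Step 1: df = sum_i (∂f/∂x_i) dx_i = (0) dx + (2*y*(-3*y - z)) dy + (-y^2) dz.
Step 2: Apply d again. Using the 1-form formula, the coefficient of dx ∧ dy in d(df) is ∂^2 f/∂x ∂y - ∂^2 f/∂y ∂x = (0) - (0) = 0 (equality of mixed partials for smooth f).
Similarly for dx ∧ dz and dy ∧ dz — all coefficients vanish. So d(df) = 0.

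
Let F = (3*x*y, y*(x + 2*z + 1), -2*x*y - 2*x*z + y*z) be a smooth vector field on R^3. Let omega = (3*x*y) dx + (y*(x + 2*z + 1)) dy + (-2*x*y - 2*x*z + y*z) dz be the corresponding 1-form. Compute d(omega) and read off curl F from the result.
d(omega) = (-2*x - 2*y + z) dy ∧ dz + (2*y + 2*z) dz ∧ dx + (-3*x + y) dx ∧ dy; curl F = (-2*x - 2*y + z, 2*y + 2*z, -3*x + y)

d omega = sum_{i<j} (∂f_j/∂x_i - ∂f_i/∂x_j) dx_i ∧ dx_j. Under the identification (dy ∧ dz, dz ∧ dx, dx ∧ dy) ↔ (e_x, e_y, e_z), the coefficients are exactly the components of curl F. Compute:
  ∂R/∂y - ∂Q/∂z = (-2*x + z) - (2*y) = -2*x - 2*y + z
  ∂P/∂z - ∂R/∂x = (0) - (-2*y - 2*z) = 2*y + 2*z
  ∂Q/∂x - ∂P/∂y = (y) - (3*x) = -3*x + y.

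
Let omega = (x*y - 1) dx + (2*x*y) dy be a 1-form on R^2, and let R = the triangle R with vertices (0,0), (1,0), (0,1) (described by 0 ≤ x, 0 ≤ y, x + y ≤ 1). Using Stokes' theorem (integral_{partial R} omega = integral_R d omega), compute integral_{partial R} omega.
integral_(partial R) omega = 1/6

Stokes: integral_partial_R omega = integral_R d omega with d omega = (∂Q/∂x - ∂P/∂y) dx ∧ dy.
  ∂Q/∂x = 2*y
  ∂P/∂y = x
  integrand = ∂Q/∂x - ∂P/∂y = -x + 2*y.
Integrating over R: integral_0^1 integral_0^{1-x} (-x + 2*y) dy dx = 1/6.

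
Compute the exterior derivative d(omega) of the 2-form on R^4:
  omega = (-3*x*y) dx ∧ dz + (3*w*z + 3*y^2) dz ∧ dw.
d(omega) = (3*x) dx ∧ dy ∧ dz + (6*y) dy ∧ dz ∧ dw

For a 2-form omega = sum_{i<j} g_{ij} dx_i ∧ dx_j, the exterior derivative is
  d(omega) = sum_{i<j} d(g_{ij}) ∧ dx_i ∧ dx_j = sum_{i<j, k} (∂g_{ij}/∂x_k) dx_k ∧ dx_i ∧ dx_j.
Expand each term, using dx_k ∧ dx_i ∧ dx_j = sgn(permutation) dx_{(a)} ∧ dx_{(b)} ∧ dx_{(c)} with (a < b < c) sorted:
  d(-3*x*y) includes (∂/∂y)(-3*x*y) dy = (-3*x) dy, which multiplied by dx ∧ dz gives (3*x) dx ∧ dy ∧ dz
  d(3*w*z + 3*y^2) includes (∂/∂y)(3*w*z + 3*y^2) dy = (6*y) dy, which multiplied by dz ∧ dw gives (6*y) dy ∧ dz ∧ dw
Collecting like 3-forms: d(omega) = (3*x) dx ∧ dy ∧ dz + (6*y) dy ∧ dz ∧ dw.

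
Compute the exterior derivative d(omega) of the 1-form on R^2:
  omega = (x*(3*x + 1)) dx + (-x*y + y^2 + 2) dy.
d(omega) = (-y) dx ∧ dy

For a 1-form omega = sum_i f_i dx_i, the exterior derivative is
  d(omega) = sum_{i < j} (∂f_j/∂x_i - ∂f_i/∂x_j) dx_i ∧ dx_j.
  coefficient of dx ∧ dy: ∂f_2/∂x - ∂f_1/∂y = ∂(-x*y + y^2 + 2)/∂x - ∂(x*(3*x + 1))/∂y = -y
Assembling: d(omega) = (-y) dx ∧ dy.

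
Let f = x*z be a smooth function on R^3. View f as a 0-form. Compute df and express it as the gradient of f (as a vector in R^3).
df = (z) dx + (0) dy + (x) dz; grad f = (z, 0, x)

For a 0-form f, d f = (∂f/∂x) dx + (∂f/∂y) dy + (∂f/∂z) dz. The components of the vector representation are exactly the entries of grad f in Cartesian coordinates:
  ∂f/∂x = z
  ∂f/∂y = 0
  ∂f/∂z = x.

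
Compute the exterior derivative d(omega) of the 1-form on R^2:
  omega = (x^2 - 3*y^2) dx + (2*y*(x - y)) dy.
d(omega) = (8*y) dx ∧ dy

For a 1-form omega = sum_i f_i dx_i, the exterior derivative is
  d(omega) = sum_{i < j} (∂f_j/∂x_i - ∂f_i/∂x_j) dx_i ∧ dx_j.
  coefficient of dx ∧ dy: ∂f_2/∂x - ∂f_1/∂y = ∂(2*y*(x - y))/∂x - ∂(x^2 - 3*y^2)/∂y = 8*y
Assembling: d(omega) = (8*y) dx ∧ dy.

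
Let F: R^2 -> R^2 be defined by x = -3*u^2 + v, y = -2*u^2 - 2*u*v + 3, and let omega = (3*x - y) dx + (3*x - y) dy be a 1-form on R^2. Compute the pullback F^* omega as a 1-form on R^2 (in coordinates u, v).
F^* omega = (70*u^3 - 6*u^2*v - 4*u*v^2 - 30*u*v + 30*u - 6*v^2 + 6*v) du + (14*u^3 - 4*u^2*v - 7*u^2 - 4*u*v + 6*u + 3*v - 3) dv

Using F^*(f dg) = (f ∘ F) d(g ∘ F), substitute each coordinate x_i by F_i(u, v) in f_i, and replace dx_i by d F_i = (∂F_i/∂u) du + (∂F_i/∂v) dv.
  For the x component: f_1(F) = -7*u^2 + 2*u*v + 3*v - 3; d F_1 = (-6*u) du + (1) dv
  For the y component: f_2(F) = -7*u^2 + 2*u*v + 3*v - 3; d F_2 = (-4*u - 2*v) du + (-2*u) dv
Combining and collecting du, dv coefficients:
  coeff of du: 70*u^3 - 6*u^2*v - 4*u*v^2 - 30*u*v + 30*u - 6*v^2 + 6*v
  coeff of dv: 14*u^3 - 4*u^2*v - 7*u^2 - 4*u*v + 6*u + 3*v - 3
F^* omega = (70*u^3 - 6*u^2*v - 4*u*v^2 - 30*u*v + 30*u - 6*v^2 + 6*v) du + (14*u^3 - 4*u^2*v - 7*u^2 - 4*u*v + 6*u + 3*v - 3) dv.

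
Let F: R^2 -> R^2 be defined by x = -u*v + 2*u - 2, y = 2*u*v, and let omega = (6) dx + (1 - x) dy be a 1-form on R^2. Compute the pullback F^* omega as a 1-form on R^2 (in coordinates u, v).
F^* omega = (2*u*v^2 - 4*u*v + 12) du + (2*u^2*(v - 2)) dv

Using F^*(f dg) = (f ∘ F) d(g ∘ F), substitute each coordinate x_i by F_i(u, v) in f_i, and replace dx_i by d F_i = (∂F_i/∂u) du + (∂F_i/∂v) dv.
  For the x component: f_1(F) = 6; d F_1 = (2 - v) du + (-u) dv
  For the y component: f_2(F) = u*v - 2*u + 3; d F_2 = (2*v) du + (2*u) dv
Combining and collecting du, dv coefficients:
  coeff of du: 2*u*v^2 - 4*u*v + 12
  coeff of dv: 2*u^2*(v - 2)
F^* omega = (2*u*v^2 - 4*u*v + 12) du + (2*u^2*(v - 2)) dv.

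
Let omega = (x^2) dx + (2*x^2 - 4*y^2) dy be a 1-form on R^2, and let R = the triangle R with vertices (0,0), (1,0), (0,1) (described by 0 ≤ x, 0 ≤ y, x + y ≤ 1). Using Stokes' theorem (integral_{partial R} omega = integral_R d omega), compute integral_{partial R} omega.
integral_(partial R) omega = 2/3

Stokes: integral_partial_R omega = integral_R d omega with d omega = (∂Q/∂x - ∂P/∂y) dx ∧ dy.
  ∂Q/∂x = 4*x
  ∂P/∂y = 0
  integrand = ∂Q/∂x - ∂P/∂y = 4*x.
Integrating over R: integral_0^1 integral_0^{1-x} (4*x) dy dx = 2/3.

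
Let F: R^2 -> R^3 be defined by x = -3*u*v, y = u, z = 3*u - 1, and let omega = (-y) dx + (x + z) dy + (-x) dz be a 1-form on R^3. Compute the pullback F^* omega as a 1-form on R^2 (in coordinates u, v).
F^* omega = (9*u*v + 3*u - 1) du + (3*u^2) dv

Using F^*(f dg) = (f ∘ F) d(g ∘ F), substitute each coordinate x_i by F_i(u, v) in f_i, and replace dx_i by d F_i = (∂F_i/∂u) du + (∂F_i/∂v) dv.
  For the x component: f_1(F) = -u; d F_1 = (-3*v) du + (-3*u) dv
  For the y component: f_2(F) = -3*u*v + 3*u - 1; d F_2 = (1) du + (0) dv
  For the z component: f_3(F) = 3*u*v; d F_3 = (3) du + (0) dv
Combining and collecting du, dv coefficients:
  coeff of du: 9*u*v + 3*u - 1
  coeff of dv: 3*u^2
F^* omega = (9*u*v + 3*u - 1) du + (3*u^2) dv.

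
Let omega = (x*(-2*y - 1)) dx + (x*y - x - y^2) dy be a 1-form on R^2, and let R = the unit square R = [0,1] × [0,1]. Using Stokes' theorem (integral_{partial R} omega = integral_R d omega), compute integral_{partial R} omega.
integral_(partial R) omega = 1/2

Stokes: integral_partial_R omega = integral_R d omega with d omega = (∂Q/∂x - ∂P/∂y) dx ∧ dy.
  ∂Q/∂x = y - 1
  ∂P/∂y = -2*x
  integrand = ∂Q/∂x - ∂P/∂y = 2*x + y - 1.
Integrating over R: integral_0^1 integral_0^1 (2*x + y - 1) dx dy = 1/2.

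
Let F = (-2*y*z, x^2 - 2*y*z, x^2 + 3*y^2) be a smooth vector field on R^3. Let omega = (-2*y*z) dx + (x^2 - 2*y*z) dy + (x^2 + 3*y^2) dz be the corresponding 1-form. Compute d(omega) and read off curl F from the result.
d(omega) = (8*y) dy ∧ dz + (-2*x - 2*y) dz ∧ dx + (2*x + 2*z) dx ∧ dy; curl F = (8*y, -2*x - 2*y, 2*x + 2*z)

d omega = sum_{i<j} (∂f_j/∂x_i - ∂f_i/∂x_j) dx_i ∧ dx_j. Under the identification (dy ∧ dz, dz ∧ dx, dx ∧ dy) ↔ (e_x, e_y, e_z), the coefficients are exactly the components of curl F. Compute:
  ∂R/∂y - ∂Q/∂z = (6*y) - (-2*y) = 8*y
  ∂P/∂z - ∂R/∂x = (-2*y) - (2*x) = -2*x - 2*y
  ∂Q/∂x - ∂P/∂y = (2*x) - (-2*z) = 2*x + 2*z.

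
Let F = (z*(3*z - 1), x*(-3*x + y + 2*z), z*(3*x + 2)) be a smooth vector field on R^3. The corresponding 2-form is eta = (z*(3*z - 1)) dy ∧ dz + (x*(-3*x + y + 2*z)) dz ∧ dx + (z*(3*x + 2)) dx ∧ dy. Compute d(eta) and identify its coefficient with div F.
d(eta) = (4*x + 2) dx ∧ dy ∧ dz; div F = 4*x + 2

For a 2-form in R^3 of the form above, applying d gives a 3-form with coefficient ∂P/∂x + ∂Q/∂y + ∂R/∂z:
  ∂P/∂x = 0
  ∂Q/∂y = x
  ∂R/∂z = 3*x + 2
Sum = 4*x + 2, which is exactly div F.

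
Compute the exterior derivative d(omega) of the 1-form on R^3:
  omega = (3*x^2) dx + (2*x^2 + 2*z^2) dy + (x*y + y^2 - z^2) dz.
d(omega) = (4*x) dx ∧ dy + (y) dx ∧ dz + (x + 2*y - 4*z) dy ∧ dz

For a 1-form omega = sum_i f_i dx_i, the exterior derivative is
  d(omega) = sum_{i < j} (∂f_j/∂x_i - ∂f_i/∂x_j) dx_i ∧ dx_j.
  coefficient of dx ∧ dy: ∂f_2/∂x - ∂f_1/∂y = ∂(2*x^2 + 2*z^2)/∂x - ∂(3*x^2)/∂y = 4*x
  coefficient of dx ∧ dz: ∂f_3/∂x - ∂f_1/∂z = ∂(x*y + y^2 - z^2)/∂x - ∂(3*x^2)/∂z = y
  coefficient of dy ∧ dz: ∂f_3/∂y - ∂f_2/∂z = ∂(x*y + y^2 - z^2)/∂y - ∂(2*x^2 + 2*z^2)/∂z = x + 2*y - 4*z
Assembling: d(omega) = (4*x) dx ∧ dy + (y) dx ∧ dz + (x + 2*y - 4*z) dy ∧ dz.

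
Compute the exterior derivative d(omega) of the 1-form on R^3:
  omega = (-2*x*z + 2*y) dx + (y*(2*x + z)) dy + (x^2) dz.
d(omega) = (2*y - 2) dx ∧ dy + (4*x) dx ∧ dz + (-y) dy ∧ dz

For a 1-form omega = sum_i f_i dx_i, the exterior derivative is
  d(omega) = sum_{i < j} (∂f_j/∂x_i - ∂f_i/∂x_j) dx_i ∧ dx_j.
  coefficient of dx ∧ dy: ∂f_2/∂x - ∂f_1/∂y = ∂(y*(2*x + z))/∂x - ∂(-2*x*z + 2*y)/∂y = 2*y - 2
  coefficient of dx ∧ dz: ∂f_3/∂x - ∂f_1/∂z = ∂(x^2)/∂x - ∂(-2*x*z + 2*y)/∂z = 4*x
  coefficient of dy ∧ dz: ∂f_3/∂y - ∂f_2/∂z = ∂(x^2)/∂y - ∂(y*(2*x + z))/∂z = -y
Assembling: d(omega) = (2*y - 2) dx ∧ dy + (4*x) dx ∧ dz + (-y) dy ∧ dz.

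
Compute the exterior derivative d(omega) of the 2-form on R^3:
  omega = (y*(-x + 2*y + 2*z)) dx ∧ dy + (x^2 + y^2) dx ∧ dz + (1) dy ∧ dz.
d(omega) = 0

For a 2-form omega = sum_{i<j} g_{ij} dx_i ∧ dx_j, the exterior derivative is
  d(omega) = sum_{i<j} d(g_{ij}) ∧ dx_i ∧ dx_j = sum_{i<j, k} (∂g_{ij}/∂x_k) dx_k ∧ dx_i ∧ dx_j.
Expand each term, using dx_k ∧ dx_i ∧ dx_j = sgn(permutation) dx_{(a)} ∧ dx_{(b)} ∧ dx_{(c)} with (a < b < c) sorted:
  d(y*(-x + 2*y + 2*z)) includes (∂/∂z)(y*(-x + 2*y + 2*z)) dz = (2*y) dz, which multiplied by dx ∧ dy gives (2*y) dx ∧ dy ∧ dz
  d(x^2 + y^2) includes (∂/∂y)(x^2 + y^2) dy = (2*y) dy, which multiplied by dx ∧ dz gives (-2*y) dx ∧ dy ∧ dz
Collecting like 3-forms: d(omega) = 0.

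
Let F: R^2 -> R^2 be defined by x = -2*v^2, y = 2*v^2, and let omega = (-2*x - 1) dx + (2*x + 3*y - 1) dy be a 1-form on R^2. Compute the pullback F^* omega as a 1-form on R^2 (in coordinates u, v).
F^* omega = (-8*v^3) dv

Using F^*(f dg) = (f ∘ F) d(g ∘ F), substitute each coordinate x_i by F_i(u, v) in f_i, and replace dx_i by d F_i = (∂F_i/∂u) du + (∂F_i/∂v) dv.
  For the x component: f_1(F) = 4*v^2 - 1; d F_1 = (0) du + (-4*v) dv
  For the y component: f_2(F) = 2*v^2 - 1; d F_2 = (0) du + (4*v) dv
Combining and collecting du, dv coefficients:
  coeff of du: 0
  coeff of dv: -8*v^3
F^* omega = (-8*v^3) dv.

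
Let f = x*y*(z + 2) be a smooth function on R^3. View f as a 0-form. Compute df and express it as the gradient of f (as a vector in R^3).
df = (y*(z + 2)) dx + (x*(z + 2)) dy + (x*y) dz; grad f = (y*(z + 2), x*(z + 2), x*y)

For a 0-form f, d f = (∂f/∂x) dx + (∂f/∂y) dy + (∂f/∂z) dz. The components of the vector representation are exactly the entries of grad f in Cartesian coordinates:
  ∂f/∂x = y*(z + 2)
  ∂f/∂y = x*(z + 2)
  ∂f/∂z = x*y.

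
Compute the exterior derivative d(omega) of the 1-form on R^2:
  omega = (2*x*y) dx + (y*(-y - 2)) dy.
d(omega) = (-2*x) dx ∧ dy

For a 1-form omega = sum_i f_i dx_i, the exterior derivative is
  d(omega) = sum_{i < j} (∂f_j/∂x_i - ∂f_i/∂x_j) dx_i ∧ dx_j.
  coefficient of dx ∧ dy: ∂f_2/∂x - ∂f_1/∂y = ∂(y*(-y - 2))/∂x - ∂(2*x*y)/∂y = -2*x
Assembling: d(omega) = (-2*x) dx ∧ dy.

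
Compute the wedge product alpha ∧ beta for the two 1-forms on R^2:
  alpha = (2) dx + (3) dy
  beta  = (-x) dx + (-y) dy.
alpha ∧ beta = (3*x - 2*y) dx ∧ dy

Distribute the wedge, using dx_i ∧ dx_j = -dx_j ∧ dx_i and dx_i ∧ dx_i = 0. For each pair (i, j) with i < j, the coefficient of dx_i ∧ dx_j in alpha ∧ beta is (alpha_i * beta_j - alpha_j * beta_i). Collecting: alpha ∧ beta = (3*x - 2*y) dx ∧ dy.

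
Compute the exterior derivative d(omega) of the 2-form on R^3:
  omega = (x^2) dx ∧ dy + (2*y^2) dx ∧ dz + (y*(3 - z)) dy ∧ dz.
d(omega) = (-4*y) dx ∧ dy ∧ dz

For a 2-form omega = sum_{i<j} g_{ij} dx_i ∧ dx_j, the exterior derivative is
  d(omega) = sum_{i<j} d(g_{ij}) ∧ dx_i ∧ dx_j = sum_{i<j, k} (∂g_{ij}/∂x_k) dx_k ∧ dx_i ∧ dx_j.
Expand each term, using dx_k ∧ dx_i ∧ dx_j = sgn(permutation) dx_{(a)} ∧ dx_{(b)} ∧ dx_{(c)} with (a < b < c) sorted:
  d(2*y^2) includes (∂/∂y)(2*y^2) dy = (4*y) dy, which multiplied by dx ∧ dz gives (-4*y) dx ∧ dy ∧ dz
Collecting like 3-forms: d(omega) = (-4*y) dx ∧ dy ∧ dz.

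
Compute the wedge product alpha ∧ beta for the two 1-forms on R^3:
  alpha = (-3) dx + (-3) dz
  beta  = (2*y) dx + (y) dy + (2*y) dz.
alpha ∧ beta = (-3*y) dx ∧ dy + (3*y) dy ∧ dz

Distribute the wedge, using dx_i ∧ dx_j = -dx_j ∧ dx_i and dx_i ∧ dx_i = 0. For each pair (i, j) with i < j, the coefficient of dx_i ∧ dx_j in alpha ∧ beta is (alpha_i * beta_j - alpha_j * beta_i). Collecting: alpha ∧ beta = (-3*y) dx ∧ dy + (3*y) dy ∧ dz.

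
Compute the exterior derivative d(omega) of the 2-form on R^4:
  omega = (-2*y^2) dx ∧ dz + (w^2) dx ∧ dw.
d(omega) = (4*y) dx ∧ dy ∧ dz

For a 2-form omega = sum_{i<j} g_{ij} dx_i ∧ dx_j, the exterior derivative is
  d(omega) = sum_{i<j} d(g_{ij}) ∧ dx_i ∧ dx_j = sum_{i<j, k} (∂g_{ij}/∂x_k) dx_k ∧ dx_i ∧ dx_j.
Expand each term, using dx_k ∧ dx_i ∧ dx_j = sgn(permutation) dx_{(a)} ∧ dx_{(b)} ∧ dx_{(c)} with (a < b < c) sorted:
  d(-2*y^2) includes (∂/∂y)(-2*y^2) dy = (-4*y) dy, which multiplied by dx ∧ dz gives (4*y) dx ∧ dy ∧ dz
Collecting like 3-forms: d(omega) = (4*y) dx ∧ dy ∧ dz.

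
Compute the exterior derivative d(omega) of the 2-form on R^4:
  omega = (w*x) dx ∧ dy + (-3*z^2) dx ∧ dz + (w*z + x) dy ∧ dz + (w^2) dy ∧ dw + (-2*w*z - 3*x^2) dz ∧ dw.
d(omega) = (x) dx ∧ dy ∧ dw + (1) dx ∧ dy ∧ dz + (z) dy ∧ dz ∧ dw + (-6*x) dx ∧ dz ∧ dw

For a 2-form omega = sum_{i<j} g_{ij} dx_i ∧ dx_j, the exterior derivative is
  d(omega) = sum_{i<j} d(g_{ij}) ∧ dx_i ∧ dx_j = sum_{i<j, k} (∂g_{ij}/∂x_k) dx_k ∧ dx_i ∧ dx_j.
Expand each term, using dx_k ∧ dx_i ∧ dx_j = sgn(permutation) dx_{(a)} ∧ dx_{(b)} ∧ dx_{(c)} with (a < b < c) sorted:
  d(w*x) includes (∂/∂w)(w*x) dw = (x) dw, which multiplied by dx ∧ dy gives (x) dx ∧ dy ∧ dw
  d(w*z + x) includes (∂/∂x)(w*z + x) dx = (1) dx, which multiplied by dy ∧ dz gives (1) dx ∧ dy ∧ dz
  d(w*z + x) includes (∂/∂w)(w*z + x) dw = (z) dw, which multiplied by dy ∧ dz gives (z) dy ∧ dz ∧ dw
  d(-2*w*z - 3*x^2) includes (∂/∂x)(-2*w*z - 3*x^2) dx = (-6*x) dx, which multiplied by dz ∧ dw gives (-6*x) dx ∧ dz ∧ dw
Collecting like 3-forms: d(omega) = (x) dx ∧ dy ∧ dw + (1) dx ∧ dy ∧ dz + (z) dy ∧ dz ∧ dw + (-6*x) dx ∧ dz ∧ dw.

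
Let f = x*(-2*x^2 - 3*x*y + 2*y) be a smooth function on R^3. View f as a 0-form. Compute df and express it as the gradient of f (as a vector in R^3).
df = (-6*x^2 - 6*x*y + 2*y) dx + (x*(2 - 3*x)) dy + (0) dz; grad f = (-6*x^2 - 6*x*y + 2*y, x*(2 - 3*x), 0)

For a 0-form f, d f = (∂f/∂x) dx + (∂f/∂y) dy + (∂f/∂z) dz. The components of the vector representation are exactly the entries of grad f in Cartesian coordinates:
  ∂f/∂x = -6*x^2 - 6*x*y + 2*y
  ∂f/∂y = x*(2 - 3*x)
  ∂f/∂z = 0.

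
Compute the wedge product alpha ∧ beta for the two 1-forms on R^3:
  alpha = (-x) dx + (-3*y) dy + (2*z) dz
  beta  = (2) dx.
alpha ∧ beta = (6*y) dx ∧ dy + (-4*z) dx ∧ dz

Distribute the wedge, using dx_i ∧ dx_j = -dx_j ∧ dx_i and dx_i ∧ dx_i = 0. For each pair (i, j) with i < j, the coefficient of dx_i ∧ dx_j in alpha ∧ beta is (alpha_i * beta_j - alpha_j * beta_i). Collecting: alpha ∧ beta = (6*y) dx ∧ dy + (-4*z) dx ∧ dz.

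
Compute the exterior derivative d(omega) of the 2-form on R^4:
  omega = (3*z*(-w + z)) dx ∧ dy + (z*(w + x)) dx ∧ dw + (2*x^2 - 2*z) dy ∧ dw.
d(omega) = (-3*w + 6*z) dx ∧ dy ∧ dz + (4*x - 3*z) dx ∧ dy ∧ dw + (-w - x) dx ∧ dz ∧ dw + (2) dy ∧ dz ∧ dw

For a 2-form omega = sum_{i<j} g_{ij} dx_i ∧ dx_j, the exterior derivative is
  d(omega) = sum_{i<j} d(g_{ij}) ∧ dx_i ∧ dx_j = sum_{i<j, k} (∂g_{ij}/∂x_k) dx_k ∧ dx_i ∧ dx_j.
Expand each term, using dx_k ∧ dx_i ∧ dx_j = sgn(permutation) dx_{(a)} ∧ dx_{(b)} ∧ dx_{(c)} with (a < b < c) sorted:
  d(3*z*(-w + z)) includes (∂/∂z)(3*z*(-w + z)) dz = (-3*w + 6*z) dz, which multiplied by dx ∧ dy gives (-3*w + 6*z) dx ∧ dy ∧ dz
  d(3*z*(-w + z)) includes (∂/∂w)(3*z*(-w + z)) dw = (-3*z) dw, which multiplied by dx ∧ dy gives (-3*z) dx ∧ dy ∧ dw
  d(z*(w + x)) includes (∂/∂z)(z*(w + x)) dz = (w + x) dz, which multiplied by dx ∧ dw gives (-w - x) dx ∧ dz ∧ dw
  d(2*x^2 - 2*z) includes (∂/∂x)(2*x^2 - 2*z) dx = (4*x) dx, which multiplied by dy ∧ dw gives (4*x) dx ∧ dy ∧ dw
  d(2*x^2 - 2*z) includes (∂/∂z)(2*x^2 - 2*z) dz = (-2) dz, which multiplied by dy ∧ dw gives (2) dy ∧ dz ∧ dw
Collecting like 3-forms: d(omega) = (-3*w + 6*z) dx ∧ dy ∧ dz + (4*x - 3*z) dx ∧ dy ∧ dw + (-w - x) dx ∧ dz ∧ dw + (2) dy ∧ dz ∧ dw.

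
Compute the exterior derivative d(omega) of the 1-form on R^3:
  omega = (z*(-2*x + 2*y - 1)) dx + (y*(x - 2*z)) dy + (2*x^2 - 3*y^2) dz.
d(omega) = (y - 2*z) dx ∧ dy + (6*x - 2*y + 1) dx ∧ dz + (-4*y) dy ∧ dz

For a 1-form omega = sum_i f_i dx_i, the exterior derivative is
  d(omega) = sum_{i < j} (∂f_j/∂x_i - ∂f_i/∂x_j) dx_i ∧ dx_j.
  coefficient of dx ∧ dy: ∂f_2/∂x - ∂f_1/∂y = ∂(y*(x - 2*z))/∂x - ∂(z*(-2*x + 2*y - 1))/∂y = y - 2*z
  coefficient of dx ∧ dz: ∂f_3/∂x - ∂f_1/∂z = ∂(2*x^2 - 3*y^2)/∂x - ∂(z*(-2*x + 2*y - 1))/∂z = 6*x - 2*y + 1
  coefficient of dy ∧ dz: ∂f_3/∂y - ∂f_2/∂z = ∂(2*x^2 - 3*y^2)/∂y - ∂(y*(x - 2*z))/∂z = -4*y
Assembling: d(omega) = (y - 2*z) dx ∧ dy + (6*x - 2*y + 1) dx ∧ dz + (-4*y) dy ∧ dz.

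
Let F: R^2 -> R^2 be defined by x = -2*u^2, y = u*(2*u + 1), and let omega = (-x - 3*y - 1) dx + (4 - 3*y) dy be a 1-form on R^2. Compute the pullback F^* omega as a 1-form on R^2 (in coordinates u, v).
F^* omega = (-8*u^3 - 6*u^2 + 17*u + 4) du

Using F^*(f dg) = (f ∘ F) d(g ∘ F), substitute each coordinate x_i by F_i(u, v) in f_i, and replace dx_i by d F_i = (∂F_i/∂u) du + (∂F_i/∂v) dv.
  For the x component: f_1(F) = -4*u^2 - 3*u - 1; d F_1 = (-4*u) du + (0) dv
  For the y component: f_2(F) = -6*u^2 - 3*u + 4; d F_2 = (4*u + 1) du + (0) dv
Combining and collecting du, dv coefficients:
  coeff of du: -8*u^3 - 6*u^2 + 17*u + 4
  coeff of dv: 0
F^* omega = (-8*u^3 - 6*u^2 + 17*u + 4) du.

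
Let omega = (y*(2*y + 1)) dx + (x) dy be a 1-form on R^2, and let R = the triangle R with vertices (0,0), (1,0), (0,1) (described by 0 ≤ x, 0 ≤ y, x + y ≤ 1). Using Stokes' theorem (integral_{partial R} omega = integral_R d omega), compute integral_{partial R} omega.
integral_(partial R) omega = -2/3

Stokes: integral_partial_R omega = integral_R d omega with d omega = (∂Q/∂x - ∂P/∂y) dx ∧ dy.
  ∂Q/∂x = 1
  ∂P/∂y = 4*y + 1
  integrand = ∂Q/∂x - ∂P/∂y = -4*y.
Integrating over R: integral_0^1 integral_0^{1-x} (-4*y) dy dx = -2/3.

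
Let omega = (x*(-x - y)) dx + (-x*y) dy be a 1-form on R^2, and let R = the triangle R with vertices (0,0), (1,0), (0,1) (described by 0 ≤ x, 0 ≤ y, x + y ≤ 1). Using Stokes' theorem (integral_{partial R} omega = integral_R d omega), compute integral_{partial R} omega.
integral_(partial R) omega = 0

Stokes: integral_partial_R omega = integral_R d omega with d omega = (∂Q/∂x - ∂P/∂y) dx ∧ dy.
  ∂Q/∂x = -y
  ∂P/∂y = -x
  integrand = ∂Q/∂x - ∂P/∂y = x - y.
Integrating over R: integral_0^1 integral_0^{1-x} (x - y) dy dx = 0.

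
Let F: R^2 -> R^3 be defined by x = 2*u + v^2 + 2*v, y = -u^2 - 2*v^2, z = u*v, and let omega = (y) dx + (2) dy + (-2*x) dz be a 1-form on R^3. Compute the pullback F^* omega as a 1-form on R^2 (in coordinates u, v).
F^* omega = (-2*u^2 - 4*u*v - 4*u - 2*v^3 - 8*v^2) du + (-2*u^2*v - 6*u^2 - 2*u*v^2 - 4*u*v - 4*v^3 - 4*v^2 - 8*v) dv

Using F^*(f dg) = (f ∘ F) d(g ∘ F), substitute each coordinate x_i by F_i(u, v) in f_i, and replace dx_i by d F_i = (∂F_i/∂u) du + (∂F_i/∂v) dv.
  For the x component: f_1(F) = -u^2 - 2*v^2; d F_1 = (2) du + (2*v + 2) dv
  For the y component: f_2(F) = 2; d F_2 = (-2*u) du + (-4*v) dv
  For the z component: f_3(F) = -4*u - 2*v^2 - 4*v; d F_3 = (v) du + (u) dv
Combining and collecting du, dv coefficients:
  coeff of du: -2*u^2 - 4*u*v - 4*u - 2*v^3 - 8*v^2
  coeff of dv: -2*u^2*v - 6*u^2 - 2*u*v^2 - 4*u*v - 4*v^3 - 4*v^2 - 8*v
F^* omega = (-2*u^2 - 4*u*v - 4*u - 2*v^3 - 8*v^2) du + (-2*u^2*v - 6*u^2 - 2*u*v^2 - 4*u*v - 4*v^3 - 4*v^2 - 8*v) dv.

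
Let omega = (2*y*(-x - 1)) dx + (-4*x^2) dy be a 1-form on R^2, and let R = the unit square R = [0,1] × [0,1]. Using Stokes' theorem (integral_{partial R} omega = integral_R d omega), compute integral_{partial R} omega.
integral_(partial R) omega = -1

Stokes: integral_partial_R omega = integral_R d omega with d omega = (∂Q/∂x - ∂P/∂y) dx ∧ dy.
  ∂Q/∂x = -8*x
  ∂P/∂y = -2*x - 2
  integrand = ∂Q/∂x - ∂P/∂y = 2 - 6*x.
Integrating over R: integral_0^1 integral_0^1 (2 - 6*x) dx dy = -1.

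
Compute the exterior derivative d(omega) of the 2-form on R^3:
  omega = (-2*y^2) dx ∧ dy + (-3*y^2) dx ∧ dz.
d(omega) = (6*y) dx ∧ dy ∧ dz

For a 2-form omega = sum_{i<j} g_{ij} dx_i ∧ dx_j, the exterior derivative is
  d(omega) = sum_{i<j} d(g_{ij}) ∧ dx_i ∧ dx_j = sum_{i<j, k} (∂g_{ij}/∂x_k) dx_k ∧ dx_i ∧ dx_j.
Expand each term, using dx_k ∧ dx_i ∧ dx_j = sgn(permutation) dx_{(a)} ∧ dx_{(b)} ∧ dx_{(c)} with (a < b < c) sorted:
  d(-3*y^2) includes (∂/∂y)(-3*y^2) dy = (-6*y) dy, which multiplied by dx ∧ dz gives (6*y) dx ∧ dy ∧ dz
Collecting like 3-forms: d(omega) = (6*y) dx ∧ dy ∧ dz.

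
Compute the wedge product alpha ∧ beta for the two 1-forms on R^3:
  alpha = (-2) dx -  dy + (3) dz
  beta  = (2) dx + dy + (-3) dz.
alpha ∧ beta = 0

Distribute the wedge, using dx_i ∧ dx_j = -dx_j ∧ dx_i and dx_i ∧ dx_i = 0. For each pair (i, j) with i < j, the coefficient of dx_i ∧ dx_j in alpha ∧ beta is (alpha_i * beta_j - alpha_j * beta_i). Collecting: alpha ∧ beta = 0.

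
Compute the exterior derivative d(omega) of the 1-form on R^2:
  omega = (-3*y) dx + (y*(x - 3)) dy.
d(omega) = (y + 3) dx ∧ dy

For a 1-form omega = sum_i f_i dx_i, the exterior derivative is
  d(omega) = sum_{i < j} (∂f_j/∂x_i - ∂f_i/∂x_j) dx_i ∧ dx_j.
  coefficient of dx ∧ dy: ∂f_2/∂x - ∂f_1/∂y = ∂(y*(x - 3))/∂x - ∂(-3*y)/∂y = y + 3
Assembling: d(omega) = (y + 3) dx ∧ dy.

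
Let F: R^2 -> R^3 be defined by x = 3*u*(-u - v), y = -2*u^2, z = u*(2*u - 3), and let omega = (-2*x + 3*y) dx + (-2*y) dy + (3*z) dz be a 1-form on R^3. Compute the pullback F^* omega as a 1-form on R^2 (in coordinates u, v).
F^* omega = (u*(8*u^2 - 36*u*v - 54*u - 18*v^2 + 27)) du + (-18*u^2*v) dv

Using F^*(f dg) = (f ∘ F) d(g ∘ F), substitute each coordinate x_i by F_i(u, v) in f_i, and replace dx_i by d F_i = (∂F_i/∂u) du + (∂F_i/∂v) dv.
  For the x component: f_1(F) = 6*u*v; d F_1 = (-6*u - 3*v) du + (-3*u) dv
  For the y component: f_2(F) = 4*u^2; d F_2 = (-4*u) du + (0) dv
  For the z component: f_3(F) = 3*u*(2*u - 3); d F_3 = (4*u - 3) du + (0) dv
Combining and collecting du, dv coefficients:
  coeff of du: u*(8*u^2 - 36*u*v - 54*u - 18*v^2 + 27)
  coeff of dv: -18*u^2*v
F^* omega = (u*(8*u^2 - 36*u*v - 54*u - 18*v^2 + 27)) du + (-18*u^2*v) dv.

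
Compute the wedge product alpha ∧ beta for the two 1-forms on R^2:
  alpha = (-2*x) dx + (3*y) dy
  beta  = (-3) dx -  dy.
alpha ∧ beta = (2*x + 9*y) dx ∧ dy

Distribute the wedge, using dx_i ∧ dx_j = -dx_j ∧ dx_i and dx_i ∧ dx_i = 0. For each pair (i, j) with i < j, the coefficient of dx_i ∧ dx_j in alpha ∧ beta is (alpha_i * beta_j - alpha_j * beta_i). Collecting: alpha ∧ beta = (2*x + 9*y) dx ∧ dy.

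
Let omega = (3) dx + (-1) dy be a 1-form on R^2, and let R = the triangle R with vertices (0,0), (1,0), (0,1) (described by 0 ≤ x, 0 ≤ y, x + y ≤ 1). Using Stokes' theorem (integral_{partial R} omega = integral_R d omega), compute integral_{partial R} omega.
integral_(partial R) omega = 0

Stokes: integral_partial_R omega = integral_R d omega with d omega = (∂Q/∂x - ∂P/∂y) dx ∧ dy.
  ∂Q/∂x = 0
  ∂P/∂y = 0
  integrand = ∂Q/∂x - ∂P/∂y = 0.
Integrating over R: integral_0^1 integral_0^{1-x} (0) dy dx = 0.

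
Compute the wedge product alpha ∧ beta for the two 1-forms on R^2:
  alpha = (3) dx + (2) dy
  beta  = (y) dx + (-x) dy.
alpha ∧ beta = (-3*x - 2*y) dx ∧ dy

Distribute the wedge, using dx_i ∧ dx_j = -dx_j ∧ dx_i and dx_i ∧ dx_i = 0. For each pair (i, j) with i < j, the coefficient of dx_i ∧ dx_j in alpha ∧ beta is (alpha_i * beta_j - alpha_j * beta_i). Collecting: alpha ∧ beta = (-3*x - 2*y) dx ∧ dy.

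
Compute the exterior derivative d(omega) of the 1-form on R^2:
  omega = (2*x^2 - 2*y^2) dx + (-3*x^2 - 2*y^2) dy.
d(omega) = (-6*x + 4*y) dx ∧ dy

For a 1-form omega = sum_i f_i dx_i, the exterior derivative is
  d(omega) = sum_{i < j} (∂f_j/∂x_i - ∂f_i/∂x_j) dx_i ∧ dx_j.
  coefficient of dx ∧ dy: ∂f_2/∂x - ∂f_1/∂y = ∂(-3*x^2 - 2*y^2)/∂x - ∂(2*x^2 - 2*y^2)/∂y = -6*x + 4*y
Assembling: d(omega) = (-6*x + 4*y) dx ∧ dy.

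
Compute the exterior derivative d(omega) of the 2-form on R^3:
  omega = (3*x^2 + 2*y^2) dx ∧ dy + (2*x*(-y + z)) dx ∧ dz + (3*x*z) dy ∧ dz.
d(omega) = (2*x + 3*z) dx ∧ dy ∧ dz

For a 2-form omega = sum_{i<j} g_{ij} dx_i ∧ dx_j, the exterior derivative is
  d(omega) = sum_{i<j} d(g_{ij}) ∧ dx_i ∧ dx_j = sum_{i<j, k} (∂g_{ij}/∂x_k) dx_k ∧ dx_i ∧ dx_j.
Expand each term, using dx_k ∧ dx_i ∧ dx_j = sgn(permutation) dx_{(a)} ∧ dx_{(b)} ∧ dx_{(c)} with (a < b < c) sorted:
  d(2*x*(-y + z)) includes (∂/∂y)(2*x*(-y + z)) dy = (-2*x) dy, which multiplied by dx ∧ dz gives (2*x) dx ∧ dy ∧ dz
  d(3*x*z) includes (∂/∂x)(3*x*z) dx = (3*z) dx, which multiplied by dy ∧ dz gives (3*z) dx ∧ dy ∧ dz
Collecting like 3-forms: d(omega) = (2*x + 3*z) dx ∧ dy ∧ dz.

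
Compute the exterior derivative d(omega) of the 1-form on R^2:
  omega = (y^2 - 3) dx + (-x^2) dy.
d(omega) = (-2*x - 2*y) dx ∧ dy

For a 1-form omega = sum_i f_i dx_i, the exterior derivative is
  d(omega) = sum_{i < j} (∂f_j/∂x_i - ∂f_i/∂x_j) dx_i ∧ dx_j.
  coefficient of dx ∧ dy: ∂f_2/∂x - ∂f_1/∂y = ∂(-x^2)/∂x - ∂(y^2 - 3)/∂y = -2*x - 2*y
Assembling: d(omega) = (-2*x - 2*y) dx ∧ dy.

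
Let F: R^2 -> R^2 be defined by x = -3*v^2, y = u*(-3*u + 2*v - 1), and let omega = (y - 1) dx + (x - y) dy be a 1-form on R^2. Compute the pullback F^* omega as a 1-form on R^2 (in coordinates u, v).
F^* omega = (-18*u^3 + 18*u^2*v - 9*u^2 + 14*u*v^2 + 4*u*v - u - 6*v^3 + 3*v^2) du + (6*u^3 + 14*u^2*v + 2*u^2 - 18*u*v^2 + 6*u*v + 6*v) dv

Using F^*(f dg) = (f ∘ F) d(g ∘ F), substitute each coordinate x_i by F_i(u, v) in f_i, and replace dx_i by d F_i = (∂F_i/∂u) du + (∂F_i/∂v) dv.
  For the x component: f_1(F) = -3*u^2 + 2*u*v - u - 1; d F_1 = (0) du + (-6*v) dv
  For the y component: f_2(F) = 3*u^2 - 2*u*v + u - 3*v^2; d F_2 = (-6*u + 2*v - 1) du + (2*u) dv
Combining and collecting du, dv coefficients:
  coeff of du: -18*u^3 + 18*u^2*v - 9*u^2 + 14*u*v^2 + 4*u*v - u - 6*v^3 + 3*v^2
  coeff of dv: 6*u^3 + 14*u^2*v + 2*u^2 - 18*u*v^2 + 6*u*v + 6*v
F^* omega = (-18*u^3 + 18*u^2*v - 9*u^2 + 14*u*v^2 + 4*u*v - u - 6*v^3 + 3*v^2) du + (6*u^3 + 14*u^2*v + 2*u^2 - 18*u*v^2 + 6*u*v + 6*v) dv.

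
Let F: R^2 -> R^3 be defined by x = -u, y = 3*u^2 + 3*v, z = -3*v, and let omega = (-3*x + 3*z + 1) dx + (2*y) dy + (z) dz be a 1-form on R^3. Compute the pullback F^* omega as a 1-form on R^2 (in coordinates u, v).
F^* omega = (36*u^3 + 36*u*v - 3*u + 9*v - 1) du + (18*u^2 + 27*v) dv

Using F^*(f dg) = (f ∘ F) d(g ∘ F), substitute each coordinate x_i by F_i(u, v) in f_i, and replace dx_i by d F_i = (∂F_i/∂u) du + (∂F_i/∂v) dv.
  For the x component: f_1(F) = 3*u - 9*v + 1; d F_1 = (-1) du + (0) dv
  For the y component: f_2(F) = 6*u^2 + 6*v; d F_2 = (6*u) du + (3) dv
  For the z component: f_3(F) = -3*v; d F_3 = (0) du + (-3) dv
Combining and collecting du, dv coefficients:
  coeff of du: 36*u^3 + 36*u*v - 3*u + 9*v - 1
  coeff of dv: 18*u^2 + 27*v
F^* omega = (36*u^3 + 36*u*v - 3*u + 9*v - 1) du + (18*u^2 + 27*v) dv.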